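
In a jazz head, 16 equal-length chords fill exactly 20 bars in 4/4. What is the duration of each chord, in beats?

5 beats

20 bars × 4 beats/bar = 80 beats total.
80 beats ÷ 16 chords = 5 beats per chord.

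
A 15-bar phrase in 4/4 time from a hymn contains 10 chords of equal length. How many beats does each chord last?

15 bars × 4 beats/bar = 60 beats total.
60 beats ÷ 10 chords = 6 beats per chord.

6 beats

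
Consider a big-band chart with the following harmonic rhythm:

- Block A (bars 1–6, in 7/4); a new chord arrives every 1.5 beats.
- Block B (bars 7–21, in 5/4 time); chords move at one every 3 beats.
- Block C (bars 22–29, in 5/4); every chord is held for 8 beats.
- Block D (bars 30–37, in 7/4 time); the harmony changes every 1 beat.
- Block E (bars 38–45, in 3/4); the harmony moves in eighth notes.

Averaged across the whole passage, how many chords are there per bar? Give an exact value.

3.6 chords per bar

A: 6 bars of 7 beats is 42 beats; at 1.5 beats each that's 28 chords.
B: 15 bars of 5 beats is 75 beats; at 3 beats each that's 25 chords.
C: 8 bars of 5 beats is 40 beats; at 8 beats each that's 5 chords.
D: 8 bars of 7 beats is 56 beats; at 1 beat each that's 56 chords.
E: 8 bars of 3 beats is 24 beats; at 0.5 beats each that's 48 chords.
Overall: 162 chords over 45 bars → 162/45 = 3.6 chords per bar.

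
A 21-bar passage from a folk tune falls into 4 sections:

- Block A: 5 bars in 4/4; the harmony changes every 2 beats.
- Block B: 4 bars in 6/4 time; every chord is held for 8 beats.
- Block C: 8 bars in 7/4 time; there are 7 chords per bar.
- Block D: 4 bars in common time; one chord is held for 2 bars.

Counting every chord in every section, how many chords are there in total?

71 chords

A: 5 bars × 4 beats = 20 beats; 2 beats/chord → 10 chords.
B: 4 bars × 6 beats = 24 beats; 8 beats/chord → 3 chords.
C: 8 bars × 7 beats = 56 beats; 1 beat/chord → 56 chords.
D: 4 bars × 4 beats = 16 beats; 8 beats/chord → 2 chords.
Total: 10 + 3 + 56 + 2 = 71.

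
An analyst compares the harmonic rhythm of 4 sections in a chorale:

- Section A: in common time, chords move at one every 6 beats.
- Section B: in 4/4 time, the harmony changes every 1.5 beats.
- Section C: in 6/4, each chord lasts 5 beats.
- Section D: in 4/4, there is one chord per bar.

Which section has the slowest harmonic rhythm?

A: each chord is 6 beats in 4/4, so 2/3 per bar.
B: each chord is 1.5 beats in 4/4, so 8/3 per bar.
C: each chord is 5 beats in 6/4, so 1.2 per bar.
D: each chord is 4 beats in 4/4, so 1 per bar.
Slowest is A at 2/3 chords/bar.

Section A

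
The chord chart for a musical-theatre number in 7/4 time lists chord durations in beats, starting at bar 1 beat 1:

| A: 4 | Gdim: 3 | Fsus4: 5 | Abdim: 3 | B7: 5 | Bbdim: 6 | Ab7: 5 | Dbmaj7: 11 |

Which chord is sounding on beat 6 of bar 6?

Dbmaj7

Beat 6 of bar 6 is beat (6−1)×7 + 6 = 41 overall.
Running totals: A ends at 4, Gdim ends at 7, Fsus4 ends at 12, Abdim ends at 15, B7 ends at 20, Bbdim ends at 26, Ab7 ends at 31, Dbmaj7 ends at 42.
Beat 41 falls within Dbmaj7.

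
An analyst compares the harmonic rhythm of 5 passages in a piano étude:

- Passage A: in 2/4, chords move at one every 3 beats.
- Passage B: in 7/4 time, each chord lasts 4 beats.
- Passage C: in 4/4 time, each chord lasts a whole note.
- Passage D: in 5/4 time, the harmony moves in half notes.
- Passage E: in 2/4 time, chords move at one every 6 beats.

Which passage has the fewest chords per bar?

Passage E

A: each chord is 3 beats in 2/4, so 2/3 per bar.
B: each chord is 4 beats in 7/4, so 1.75 per bar.
C: each chord is 4 beats in 4/4, so 1 per bar.
D: each chord is 2 beats in 5/4, so 2.5 per bar.
E: each chord is 6 beats in 2/4, so 1/3 per bar.
Slowest is E at 1/3 chords/bar.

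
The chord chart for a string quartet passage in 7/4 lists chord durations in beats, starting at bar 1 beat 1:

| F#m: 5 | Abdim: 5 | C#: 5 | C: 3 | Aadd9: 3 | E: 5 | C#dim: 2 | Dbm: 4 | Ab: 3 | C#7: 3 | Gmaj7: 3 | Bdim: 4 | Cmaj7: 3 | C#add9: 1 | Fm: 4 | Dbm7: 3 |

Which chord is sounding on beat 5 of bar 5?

Ab

Beat 5 of bar 5 is beat (5−1)×7 + 5 = 33 overall.
Running totals: F#m ends at 5, Abdim ends at 10, C# ends at 15, C ends at 18, Aadd9 ends at 21, E ends at 26, C#dim ends at 28, Dbm ends at 32, Ab ends at 35.
Beat 33 falls within Ab.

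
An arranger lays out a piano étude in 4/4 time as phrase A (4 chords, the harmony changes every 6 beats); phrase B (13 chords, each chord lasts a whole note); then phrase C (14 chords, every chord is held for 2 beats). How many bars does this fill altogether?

26 bars

A: 4 × 6 = 24 beats = 6 bars.
B: 13 × 4 = 52 beats = 13 bars.
C: 14 × 2 = 28 beats = 7 bars.
Total: 6 + 13 + 7 = 26 bars.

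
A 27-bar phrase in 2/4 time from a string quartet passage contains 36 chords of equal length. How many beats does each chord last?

1.5 beats

27 bars × 2 beats/bar = 54 beats total.
54 beats ÷ 36 chords = 1.5 beats per chord.
(That is a dotted quarter note.)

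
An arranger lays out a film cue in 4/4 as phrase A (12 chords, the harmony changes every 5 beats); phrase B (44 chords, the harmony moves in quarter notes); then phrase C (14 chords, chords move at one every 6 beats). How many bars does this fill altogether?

A: 12 × 5 = 60 beats = 15 bars.
B: 44 × 1 = 44 beats = 11 bars.
C: 14 × 6 = 84 beats = 21 bars.
Total: 15 + 11 + 21 = 47 bars.

47 bars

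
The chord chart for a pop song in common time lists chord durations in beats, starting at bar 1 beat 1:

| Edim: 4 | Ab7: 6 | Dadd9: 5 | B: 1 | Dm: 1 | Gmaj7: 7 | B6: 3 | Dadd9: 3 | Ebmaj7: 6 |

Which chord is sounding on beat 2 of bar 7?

B6

Beat 2 of bar 7 is beat (7−1)×4 + 2 = 26 overall.
Running totals: Edim ends at 4, Ab7 ends at 10, Dadd9 ends at 15, B ends at 16, Dm ends at 17, Gmaj7 ends at 24, B6 ends at 27.
Beat 26 falls within B6.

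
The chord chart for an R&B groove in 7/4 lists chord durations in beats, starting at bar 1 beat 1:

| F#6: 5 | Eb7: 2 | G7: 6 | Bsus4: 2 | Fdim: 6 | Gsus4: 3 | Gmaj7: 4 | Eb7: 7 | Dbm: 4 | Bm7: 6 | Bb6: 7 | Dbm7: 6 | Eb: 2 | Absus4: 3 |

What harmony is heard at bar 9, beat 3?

Eb

Beat 3 of bar 9 is beat (9−1)×7 + 3 = 59 overall.
Running totals: F#6 ends at 5, Eb7 ends at 7, G7 ends at 13, Bsus4 ends at 15, Fdim ends at 21, Gsus4 ends at 24, Gmaj7 ends at 28, Eb7 ends at 35, Dbm ends at 39, Bm7 ends at 45, Bb6 ends at 52, Dbm7 ends at 58, Eb ends at 60.
Beat 59 falls within Eb.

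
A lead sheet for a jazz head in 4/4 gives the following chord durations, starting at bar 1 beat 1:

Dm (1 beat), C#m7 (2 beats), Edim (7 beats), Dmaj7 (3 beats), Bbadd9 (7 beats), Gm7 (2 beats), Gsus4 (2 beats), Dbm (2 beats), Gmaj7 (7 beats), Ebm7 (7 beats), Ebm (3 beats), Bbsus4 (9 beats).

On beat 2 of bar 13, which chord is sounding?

Bbsus4

Beat 2 of bar 13 is beat (13−1)×4 + 2 = 50 overall.
Running totals: Dm ends at 1, C#m7 ends at 3, Edim ends at 10, Dmaj7 ends at 13, Bbadd9 ends at 20, Gm7 ends at 22, Gsus4 ends at 24, Dbm ends at 26, Gmaj7 ends at 33, Ebm7 ends at 40, Ebm ends at 43, Bbsus4 ends at 52.
Beat 50 falls within Bbsus4.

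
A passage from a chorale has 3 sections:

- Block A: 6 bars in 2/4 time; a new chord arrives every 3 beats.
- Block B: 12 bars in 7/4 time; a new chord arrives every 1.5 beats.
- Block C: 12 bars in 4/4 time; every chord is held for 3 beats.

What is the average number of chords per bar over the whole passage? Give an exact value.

38/15 chords per bar

A: 6 bars of 2 beats is 12 beats; at 3 beats each that's 4 chords.
B: 12 bars of 7 beats is 84 beats; at 1.5 beats each that's 56 chords.
C: 12 bars of 4 beats is 48 beats; at 3 beats each that's 16 chords.
Overall: 76 chords over 30 bars → 76/30 = 38/15 chords per bar.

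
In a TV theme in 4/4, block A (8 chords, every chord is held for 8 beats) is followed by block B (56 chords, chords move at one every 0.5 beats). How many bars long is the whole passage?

A: 8 × 8 = 64 beats = 16 bars.
B: 56 × 0.5 = 28 beats = 7 bars.
Total: 16 + 7 = 23 bars.

23 bars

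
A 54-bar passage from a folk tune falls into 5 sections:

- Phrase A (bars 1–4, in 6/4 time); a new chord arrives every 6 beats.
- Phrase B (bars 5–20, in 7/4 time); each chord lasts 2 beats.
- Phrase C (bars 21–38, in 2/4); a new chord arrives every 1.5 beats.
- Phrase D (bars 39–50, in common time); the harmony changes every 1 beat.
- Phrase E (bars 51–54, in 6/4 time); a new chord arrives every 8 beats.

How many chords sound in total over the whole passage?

A: 4·6 = 24 beats, 24/6 = 4 chords.
B: 16·7 = 112 beats, 112/2 = 56 chords.
C: 18·2 = 36 beats, 36/1.5 = 24 chords.
D: 12·4 = 48 beats, 48/1 = 48 chords.
E: 4·6 = 24 beats, 24/8 = 3 chords.
Total: 4 + 56 + 24 + 48 + 3 = 135.

135 chords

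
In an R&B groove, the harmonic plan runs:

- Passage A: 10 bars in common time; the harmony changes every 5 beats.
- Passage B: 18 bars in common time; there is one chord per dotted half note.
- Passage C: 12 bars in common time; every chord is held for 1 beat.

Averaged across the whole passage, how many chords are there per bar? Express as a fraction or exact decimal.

A: 10 bars of 4 beats is 40 beats; at 5 beats each that's 8 chords.
B: 18 bars of 4 beats is 72 beats; at 3 beats each that's 24 chords.
C: 12 bars of 4 beats is 48 beats; at 1 beat each that's 48 chords.
Overall: 80 chords over 40 bars → 80/40 = 2 chords per bar.

2 chords per bar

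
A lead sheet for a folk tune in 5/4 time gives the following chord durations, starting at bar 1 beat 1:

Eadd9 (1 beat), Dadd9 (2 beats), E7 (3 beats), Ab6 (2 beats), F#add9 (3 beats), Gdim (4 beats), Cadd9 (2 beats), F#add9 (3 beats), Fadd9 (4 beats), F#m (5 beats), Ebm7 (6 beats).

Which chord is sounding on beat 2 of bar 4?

Cadd9

Beat 2 of bar 4 is beat (4−1)×5 + 2 = 17 overall.
Running totals: Eadd9 ends at 1, Dadd9 ends at 3, E7 ends at 6, Ab6 ends at 8, F#add9 ends at 11, Gdim ends at 15, Cadd9 ends at 17.
Beat 17 falls within Cadd9.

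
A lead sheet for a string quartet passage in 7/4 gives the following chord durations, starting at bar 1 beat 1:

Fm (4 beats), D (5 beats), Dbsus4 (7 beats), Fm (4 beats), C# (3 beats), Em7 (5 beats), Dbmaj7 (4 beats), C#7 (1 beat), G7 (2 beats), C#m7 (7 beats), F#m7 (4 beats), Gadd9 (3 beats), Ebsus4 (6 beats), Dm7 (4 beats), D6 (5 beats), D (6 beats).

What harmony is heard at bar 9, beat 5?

D6

Beat 5 of bar 9 is beat (9−1)×7 + 5 = 61 overall.
Running totals: Fm ends at 4, D ends at 9, Dbsus4 ends at 16, Fm ends at 20, C# ends at 23, Em7 ends at 28, Dbmaj7 ends at 32, C#7 ends at 33, G7 ends at 35, C#m7 ends at 42, F#m7 ends at 46, Gadd9 ends at 49, Ebsus4 ends at 55, Dm7 ends at 59, D6 ends at 64.
Beat 61 falls within D6.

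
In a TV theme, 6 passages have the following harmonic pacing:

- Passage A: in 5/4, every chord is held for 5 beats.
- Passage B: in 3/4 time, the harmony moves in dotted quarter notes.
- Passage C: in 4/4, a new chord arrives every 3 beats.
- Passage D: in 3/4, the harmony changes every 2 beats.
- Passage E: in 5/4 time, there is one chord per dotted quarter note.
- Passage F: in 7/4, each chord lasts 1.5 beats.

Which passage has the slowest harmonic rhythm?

Passage A

A: each chord is 5 beats in 5/4, so 1 per bar.
B: each chord is 1.5 beats in 3/4, so 2 per bar.
C: each chord is 3 beats in 4/4, so 4/3 per bar.
D: each chord is 2 beats in 3/4, so 1.5 per bar.
E: each chord is 1.5 beats in 5/4, so 10/3 per bar.
F: each chord is 1.5 beats in 7/4, so 14/3 per bar.
Slowest is A at 1 chords/bar.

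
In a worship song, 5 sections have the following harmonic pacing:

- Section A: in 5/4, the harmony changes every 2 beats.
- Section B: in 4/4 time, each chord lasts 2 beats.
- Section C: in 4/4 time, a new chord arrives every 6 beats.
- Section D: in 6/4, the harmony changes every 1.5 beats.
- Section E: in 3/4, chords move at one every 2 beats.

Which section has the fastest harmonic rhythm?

A: 5/2 = 2.5 chords/bar.
B: 4/2 = 2 chords/bar.
C: 4/6 = 2/3 chords/bar.
D: 6/1.5 = 4 chords/bar.
E: 3/2 = 1.5 chords/bar.
Fastest is D at 4 chords/bar.

Section D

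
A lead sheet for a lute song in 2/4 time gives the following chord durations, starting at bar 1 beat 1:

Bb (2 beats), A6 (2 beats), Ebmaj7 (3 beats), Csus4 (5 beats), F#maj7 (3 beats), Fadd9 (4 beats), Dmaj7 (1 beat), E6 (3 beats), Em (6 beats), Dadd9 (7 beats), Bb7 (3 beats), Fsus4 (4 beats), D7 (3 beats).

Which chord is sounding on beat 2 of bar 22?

D7

Beat 2 of bar 22 is beat (22−1)×2 + 2 = 44 overall.
Running totals: Bb ends at 2, A6 ends at 4, Ebmaj7 ends at 7, Csus4 ends at 12, F#maj7 ends at 15, Fadd9 ends at 19, Dmaj7 ends at 20, E6 ends at 23, Em ends at 29, Dadd9 ends at 36, Bb7 ends at 39, Fsus4 ends at 43, D7 ends at 46.
Beat 44 falls within D7.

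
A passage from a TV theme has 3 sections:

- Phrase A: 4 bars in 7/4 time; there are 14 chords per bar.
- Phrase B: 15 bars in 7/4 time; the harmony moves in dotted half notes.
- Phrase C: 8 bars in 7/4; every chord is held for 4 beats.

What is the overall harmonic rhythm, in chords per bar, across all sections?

35/9 chords per bar

A: 4 bars of 7 beats is 28 beats; at 0.5 beats each that's 56 chords.
B: 15 bars of 7 beats is 105 beats; at 3 beats each that's 35 chords.
C: 8 bars of 7 beats is 56 beats; at 4 beats each that's 14 chords.
Overall: 105 chords over 27 bars → 105/27 = 35/9 chords per bar.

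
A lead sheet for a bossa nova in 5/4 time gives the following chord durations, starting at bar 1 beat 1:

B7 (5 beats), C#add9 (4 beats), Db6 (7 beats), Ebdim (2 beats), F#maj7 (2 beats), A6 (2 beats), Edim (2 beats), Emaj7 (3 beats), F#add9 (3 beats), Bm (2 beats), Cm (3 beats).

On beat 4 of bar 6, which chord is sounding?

Beat 4 of bar 6 is beat (6−1)×5 + 4 = 29 overall.
Running totals: B7 ends at 5, C#add9 ends at 9, Db6 ends at 16, Ebdim ends at 18, F#maj7 ends at 20, A6 ends at 22, Edim ends at 24, Emaj7 ends at 27, F#add9 ends at 30.
Beat 29 falls within F#add9.

F#add9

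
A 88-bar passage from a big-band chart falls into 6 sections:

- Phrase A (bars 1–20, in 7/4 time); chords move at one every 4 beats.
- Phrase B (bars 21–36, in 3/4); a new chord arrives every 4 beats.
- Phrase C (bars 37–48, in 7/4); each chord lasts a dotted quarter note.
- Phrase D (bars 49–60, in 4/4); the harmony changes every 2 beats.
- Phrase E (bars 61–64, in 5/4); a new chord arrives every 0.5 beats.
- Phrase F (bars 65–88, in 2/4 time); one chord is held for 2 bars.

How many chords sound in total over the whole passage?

179 chords

A has 140 beats and chords last 4 each, so 35 chords.
B has 48 beats and chords last 4 each, so 12 chords.
C has 84 beats and chords last 1.5 each, so 56 chords.
D has 48 beats and chords last 2 each, so 24 chords.
E has 20 beats and chords last 0.5 each, so 40 chords.
F has 48 beats and chords last 4 each, so 12 chords.
Total: 35 + 12 + 56 + 24 + 40 + 12 = 179.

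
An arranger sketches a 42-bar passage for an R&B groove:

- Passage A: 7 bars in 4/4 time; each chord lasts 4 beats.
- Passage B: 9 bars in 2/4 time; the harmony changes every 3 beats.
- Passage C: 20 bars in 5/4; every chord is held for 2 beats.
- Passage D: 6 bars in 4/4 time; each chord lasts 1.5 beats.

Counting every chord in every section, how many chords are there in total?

79 chords

A has 28 beats and chords last 4 each, so 7 chords.
B has 18 beats and chords last 3 each, so 6 chords.
C has 100 beats and chords last 2 each, so 50 chords.
D has 24 beats and chords last 1.5 each, so 16 chords.
Total: 7 + 6 + 50 + 16 = 79.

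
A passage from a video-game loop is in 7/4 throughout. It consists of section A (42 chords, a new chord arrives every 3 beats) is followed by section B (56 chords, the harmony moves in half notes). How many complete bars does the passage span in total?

A: 42 × 3 = 126 beats = 18 bars.
B: 56 × 2 = 112 beats = 16 bars.
Total: 18 + 16 = 34 bars.

34 bars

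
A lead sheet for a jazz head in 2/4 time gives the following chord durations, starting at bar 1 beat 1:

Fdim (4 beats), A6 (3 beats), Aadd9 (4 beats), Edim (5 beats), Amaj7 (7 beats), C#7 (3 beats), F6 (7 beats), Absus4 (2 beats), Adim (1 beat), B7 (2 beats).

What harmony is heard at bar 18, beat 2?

Adim

Beat 2 of bar 18 is beat (18−1)×2 + 2 = 36 overall.
Running totals: Fdim ends at 4, A6 ends at 7, Aadd9 ends at 11, Edim ends at 16, Amaj7 ends at 23, C#7 ends at 26, F6 ends at 33, Absus4 ends at 35, Adim ends at 36.
Beat 36 falls within Adim.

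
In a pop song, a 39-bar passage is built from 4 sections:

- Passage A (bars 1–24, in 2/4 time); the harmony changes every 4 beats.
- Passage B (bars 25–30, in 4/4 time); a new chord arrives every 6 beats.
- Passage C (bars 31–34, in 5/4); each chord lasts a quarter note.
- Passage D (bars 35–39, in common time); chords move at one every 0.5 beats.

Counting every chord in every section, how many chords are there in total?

A has 48 beats and chords last 4 each, so 12 chords.
B has 24 beats and chords last 6 each, so 4 chords.
C has 20 beats and chords last 1 each, so 20 chords.
D has 20 beats and chords last 0.5 each, so 40 chords.
Total: 12 + 4 + 20 + 40 = 76.

76 chords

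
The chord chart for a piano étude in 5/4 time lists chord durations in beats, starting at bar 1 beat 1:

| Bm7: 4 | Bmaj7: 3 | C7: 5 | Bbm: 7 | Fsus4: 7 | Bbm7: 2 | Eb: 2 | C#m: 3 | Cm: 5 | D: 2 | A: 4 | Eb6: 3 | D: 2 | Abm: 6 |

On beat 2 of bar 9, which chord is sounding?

Beat 2 of bar 9 is beat (9−1)×5 + 2 = 42 overall.
Running totals: Bm7 ends at 4, Bmaj7 ends at 7, C7 ends at 12, Bbm ends at 19, Fsus4 ends at 26, Bbm7 ends at 28, Eb ends at 30, C#m ends at 33, Cm ends at 38, D ends at 40, A ends at 44.
Beat 42 falls within A.

A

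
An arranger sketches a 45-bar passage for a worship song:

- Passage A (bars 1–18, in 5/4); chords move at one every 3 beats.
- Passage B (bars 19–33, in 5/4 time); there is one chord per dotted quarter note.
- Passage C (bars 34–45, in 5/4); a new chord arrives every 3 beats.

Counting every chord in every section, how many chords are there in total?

100 chords

A has 90 beats and chords last 3 each, so 30 chords.
B has 75 beats and chords last 1.5 each, so 50 chords.
C has 60 beats and chords last 3 each, so 20 chords.
Total: 30 + 50 + 20 = 100.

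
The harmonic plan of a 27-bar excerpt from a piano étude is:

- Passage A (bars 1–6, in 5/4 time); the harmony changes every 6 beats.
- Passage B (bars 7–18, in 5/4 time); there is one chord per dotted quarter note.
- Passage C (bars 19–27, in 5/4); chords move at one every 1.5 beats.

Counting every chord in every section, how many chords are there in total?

75 chords

A: 6·5 = 30 beats, 30/6 = 5 chords.
B: 12·5 = 60 beats, 60/1.5 = 40 chords.
C: 9·5 = 45 beats, 45/1.5 = 30 chords.
Total: 5 + 40 + 30 = 75.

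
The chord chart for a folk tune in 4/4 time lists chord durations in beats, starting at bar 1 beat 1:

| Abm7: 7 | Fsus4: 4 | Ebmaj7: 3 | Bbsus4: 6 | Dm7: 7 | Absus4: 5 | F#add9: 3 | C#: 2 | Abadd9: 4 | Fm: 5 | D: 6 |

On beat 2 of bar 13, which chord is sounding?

D

Beat 2 of bar 13 is beat (13−1)×4 + 2 = 50 overall.
Running totals: Abm7 ends at 7, Fsus4 ends at 11, Ebmaj7 ends at 14, Bbsus4 ends at 20, Dm7 ends at 27, Absus4 ends at 32, F#add9 ends at 35, C# ends at 37, Abadd9 ends at 41, Fm ends at 46, D ends at 52.
Beat 50 falls within D.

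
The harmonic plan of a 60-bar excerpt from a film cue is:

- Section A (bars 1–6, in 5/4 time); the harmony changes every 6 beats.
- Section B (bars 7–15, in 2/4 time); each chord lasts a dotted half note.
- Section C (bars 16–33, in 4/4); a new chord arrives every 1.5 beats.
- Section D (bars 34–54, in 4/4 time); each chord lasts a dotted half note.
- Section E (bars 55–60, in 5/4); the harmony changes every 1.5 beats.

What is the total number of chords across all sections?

107 chords

A: 6·5 = 30 beats, 30/6 = 5 chords.
B: 9·2 = 18 beats, 18/3 = 6 chords.
C: 18·4 = 72 beats, 72/1.5 = 48 chords.
D: 21·4 = 84 beats, 84/3 = 28 chords.
E: 6·5 = 30 beats, 30/1.5 = 20 chords.
Total: 5 + 6 + 48 + 28 + 20 = 107.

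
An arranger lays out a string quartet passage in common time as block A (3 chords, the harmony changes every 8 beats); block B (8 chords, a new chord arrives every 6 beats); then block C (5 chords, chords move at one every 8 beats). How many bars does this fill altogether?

A: 3 × 8 = 24 beats = 6 bars.
B: 8 × 6 = 48 beats = 12 bars.
C: 5 × 8 = 40 beats = 10 bars.
Total: 6 + 12 + 10 = 28 bars.

28 bars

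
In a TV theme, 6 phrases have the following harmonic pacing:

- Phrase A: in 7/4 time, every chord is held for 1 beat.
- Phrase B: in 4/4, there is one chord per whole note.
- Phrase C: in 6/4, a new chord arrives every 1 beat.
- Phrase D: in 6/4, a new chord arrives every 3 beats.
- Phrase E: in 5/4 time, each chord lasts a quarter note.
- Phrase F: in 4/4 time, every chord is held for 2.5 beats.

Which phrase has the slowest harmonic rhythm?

A: 7 beats/bar ÷ 1 beat/chord = 7 chords/bar.
B: 4 beats/bar ÷ 4 beats/chord = 1 chord/bar.
C: 6 beats/bar ÷ 1 beat/chord = 6 chords/bar.
D: 6 beats/bar ÷ 3 beats/chord = 2 chords/bar.
E: 5 beats/bar ÷ 1 beat/chord = 5 chords/bar.
F: 4 beats/bar ÷ 2.5 beats/chord = 1.6 chords/bar.
Slowest is B at 1 chords/bar.

Phrase B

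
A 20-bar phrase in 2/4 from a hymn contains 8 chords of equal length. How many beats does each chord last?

5 beats

20 bars × 2 beats/bar = 40 beats total.
40 beats ÷ 8 chords = 5 beats per chord.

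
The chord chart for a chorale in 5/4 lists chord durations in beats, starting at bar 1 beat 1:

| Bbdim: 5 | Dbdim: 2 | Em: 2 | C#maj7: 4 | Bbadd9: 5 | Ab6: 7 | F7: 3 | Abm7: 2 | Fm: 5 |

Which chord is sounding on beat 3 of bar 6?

Beat 3 of bar 6 is beat (6−1)×5 + 3 = 28 overall.
Running totals: Bbdim ends at 5, Dbdim ends at 7, Em ends at 9, C#maj7 ends at 13, Bbadd9 ends at 18, Ab6 ends at 25, F7 ends at 28.
Beat 28 falls within F7.

F7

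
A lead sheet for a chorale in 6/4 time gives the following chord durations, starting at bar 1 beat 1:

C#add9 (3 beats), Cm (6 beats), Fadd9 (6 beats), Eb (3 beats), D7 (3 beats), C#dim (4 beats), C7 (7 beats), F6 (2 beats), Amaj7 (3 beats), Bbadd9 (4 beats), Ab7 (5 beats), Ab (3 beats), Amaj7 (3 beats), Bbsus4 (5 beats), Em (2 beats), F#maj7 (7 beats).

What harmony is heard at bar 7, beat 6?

Beat 6 of bar 7 is beat (7−1)×6 + 6 = 42 overall.
Running totals: C#add9 ends at 3, Cm ends at 9, Fadd9 ends at 15, Eb ends at 18, D7 ends at 21, C#dim ends at 25, C7 ends at 32, F6 ends at 34, Amaj7 ends at 37, Bbadd9 ends at 41, Ab7 ends at 46.
Beat 42 falls within Ab7.

Ab7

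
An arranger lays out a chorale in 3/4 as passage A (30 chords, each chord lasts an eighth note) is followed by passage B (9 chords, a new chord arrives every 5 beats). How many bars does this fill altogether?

A: 30 × 0.5 = 15 beats = 5 bars.
B: 9 × 5 = 45 beats = 15 bars.
Total: 5 + 15 = 20 bars.

20 bars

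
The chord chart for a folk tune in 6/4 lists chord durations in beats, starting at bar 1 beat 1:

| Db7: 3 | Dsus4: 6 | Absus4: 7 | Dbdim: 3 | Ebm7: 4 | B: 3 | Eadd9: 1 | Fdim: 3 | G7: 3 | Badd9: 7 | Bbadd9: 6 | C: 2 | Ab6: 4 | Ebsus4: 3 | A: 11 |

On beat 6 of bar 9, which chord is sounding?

Ebsus4

Beat 6 of bar 9 is beat (9−1)×6 + 6 = 54 overall.
Running totals: Db7 ends at 3, Dsus4 ends at 9, Absus4 ends at 16, Dbdim ends at 19, Ebm7 ends at 23, B ends at 26, Eadd9 ends at 27, Fdim ends at 30, G7 ends at 33, Badd9 ends at 40, Bbadd9 ends at 46, C ends at 48, Ab6 ends at 52, Ebsus4 ends at 55.
Beat 54 falls within Ebsus4.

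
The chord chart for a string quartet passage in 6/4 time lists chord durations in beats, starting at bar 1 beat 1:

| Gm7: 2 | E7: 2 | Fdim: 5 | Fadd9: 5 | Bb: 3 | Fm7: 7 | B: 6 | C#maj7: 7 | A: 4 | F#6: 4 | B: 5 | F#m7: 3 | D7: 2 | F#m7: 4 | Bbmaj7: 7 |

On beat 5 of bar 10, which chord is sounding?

Beat 5 of bar 10 is beat (10−1)×6 + 5 = 59 overall.
Running totals: Gm7 ends at 2, E7 ends at 4, Fdim ends at 9, Fadd9 ends at 14, Bb ends at 17, Fm7 ends at 24, B ends at 30, C#maj7 ends at 37, A ends at 41, F#6 ends at 45, B ends at 50, F#m7 ends at 53, D7 ends at 55, F#m7 ends at 59.
Beat 59 falls within F#m7.

F#m7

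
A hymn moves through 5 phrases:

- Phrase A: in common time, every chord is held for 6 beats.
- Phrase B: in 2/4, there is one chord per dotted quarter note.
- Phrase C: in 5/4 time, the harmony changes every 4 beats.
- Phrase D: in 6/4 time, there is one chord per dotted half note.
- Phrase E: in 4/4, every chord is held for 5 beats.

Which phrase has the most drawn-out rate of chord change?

A: 4/6 = 2/3 chords/bar.
B: 2/1.5 = 4/3 chords/bar.
C: 5/4 = 1.25 chords/bar.
D: 6/3 = 2 chords/bar.
E: 4/5 = 0.8 chords/bar.
Slowest is A at 2/3 chords/bar.

Phrase A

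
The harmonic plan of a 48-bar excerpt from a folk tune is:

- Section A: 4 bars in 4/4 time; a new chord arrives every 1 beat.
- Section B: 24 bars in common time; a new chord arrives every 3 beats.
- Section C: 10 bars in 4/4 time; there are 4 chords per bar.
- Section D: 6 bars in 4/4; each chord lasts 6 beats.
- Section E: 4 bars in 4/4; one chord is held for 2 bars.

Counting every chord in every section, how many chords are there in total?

94 chords

A: 4·4 = 16 beats, 16/1 = 16 chords.
B: 24·4 = 96 beats, 96/3 = 32 chords.
C: 10·4 = 40 beats, 40/1 = 40 chords.
D: 6·4 = 24 beats, 24/6 = 4 chords.
E: 4·4 = 16 beats, 16/8 = 2 chords.
Total: 16 + 32 + 40 + 4 + 2 = 94.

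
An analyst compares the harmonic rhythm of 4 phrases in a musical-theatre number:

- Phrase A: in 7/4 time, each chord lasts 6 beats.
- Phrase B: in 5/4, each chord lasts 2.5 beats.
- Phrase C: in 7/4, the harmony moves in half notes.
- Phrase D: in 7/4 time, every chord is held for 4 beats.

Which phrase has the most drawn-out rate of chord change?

Phrase A

A: each chord is 6 beats in 7/4, so 7/6 per bar.
B: each chord is 2.5 beats in 5/4, so 2 per bar.
C: each chord is 2 beats in 7/4, so 3.5 per bar.
D: each chord is 4 beats in 7/4, so 1.75 per bar.
Slowest is A at 7/6 chords/bar.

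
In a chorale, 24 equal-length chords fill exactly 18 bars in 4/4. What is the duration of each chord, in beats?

18 bars × 4 beats/bar = 72 beats total.
72 beats ÷ 24 chords = 3 beats per chord.
(That is a dotted half note.)

3 beats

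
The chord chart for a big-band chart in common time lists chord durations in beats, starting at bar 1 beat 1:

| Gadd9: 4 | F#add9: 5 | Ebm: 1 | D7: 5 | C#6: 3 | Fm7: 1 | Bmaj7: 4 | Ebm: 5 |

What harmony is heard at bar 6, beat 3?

Bmaj7

Beat 3 of bar 6 is beat (6−1)×4 + 3 = 23 overall.
Running totals: Gadd9 ends at 4, F#add9 ends at 9, Ebm ends at 10, D7 ends at 15, C#6 ends at 18, Fm7 ends at 19, Bmaj7 ends at 23.
Beat 23 falls within Bmaj7.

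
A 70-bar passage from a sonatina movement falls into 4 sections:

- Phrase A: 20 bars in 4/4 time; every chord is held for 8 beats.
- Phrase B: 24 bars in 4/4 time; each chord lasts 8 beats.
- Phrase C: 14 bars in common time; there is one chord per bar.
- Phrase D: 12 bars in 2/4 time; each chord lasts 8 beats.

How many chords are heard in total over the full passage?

39 chords

A: 20 bars × 4 beats = 80 beats; 8 beats/chord → 10 chords.
B: 24 bars × 4 beats = 96 beats; 8 beats/chord → 12 chords.
C: 14 bars × 4 beats = 56 beats; 4 beats/chord → 14 chords.
D: 12 bars × 2 beats = 24 beats; 8 beats/chord → 3 chords.
Total: 10 + 12 + 14 + 3 = 39.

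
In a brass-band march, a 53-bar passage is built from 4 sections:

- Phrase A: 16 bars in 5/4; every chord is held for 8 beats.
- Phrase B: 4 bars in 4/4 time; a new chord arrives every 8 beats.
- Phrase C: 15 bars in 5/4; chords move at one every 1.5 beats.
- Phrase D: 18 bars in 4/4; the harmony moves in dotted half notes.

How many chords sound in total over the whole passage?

86 chords

A: 16·5 = 80 beats, 80/8 = 10 chords.
B: 4·4 = 16 beats, 16/8 = 2 chords.
C: 15·5 = 75 beats, 75/1.5 = 50 chords.
D: 18·4 = 72 beats, 72/3 = 24 chords.
Total: 10 + 2 + 50 + 24 = 86.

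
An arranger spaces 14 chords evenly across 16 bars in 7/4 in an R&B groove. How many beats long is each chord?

16 bars × 7 beats/bar = 112 beats total.
112 beats ÷ 14 chords = 8 beats per chord.

8 beats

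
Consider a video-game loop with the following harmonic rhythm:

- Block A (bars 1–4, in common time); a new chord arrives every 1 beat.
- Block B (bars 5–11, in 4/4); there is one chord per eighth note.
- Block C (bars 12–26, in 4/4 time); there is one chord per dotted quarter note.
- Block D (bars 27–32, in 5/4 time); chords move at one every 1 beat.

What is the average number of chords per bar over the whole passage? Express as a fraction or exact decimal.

A: 4 × 4 = 16 beats ÷ 1 = 16 chords.
B: 7 × 4 = 28 beats ÷ 0.5 = 56 chords.
C: 15 × 4 = 60 beats ÷ 1.5 = 40 chords.
D: 6 × 5 = 30 beats ÷ 1 = 30 chords.
Overall: 142 chords over 32 bars → 142/32 = 71/16 chords per bar.

71/16 chords per bar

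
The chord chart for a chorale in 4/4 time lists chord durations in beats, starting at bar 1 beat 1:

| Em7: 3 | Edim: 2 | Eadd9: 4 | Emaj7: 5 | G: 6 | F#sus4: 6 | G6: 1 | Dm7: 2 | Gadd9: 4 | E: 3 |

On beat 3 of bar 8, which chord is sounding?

Gadd9

Beat 3 of bar 8 is beat (8−1)×4 + 3 = 31 overall.
Running totals: Em7 ends at 3, Edim ends at 5, Eadd9 ends at 9, Emaj7 ends at 14, G ends at 20, F#sus4 ends at 26, G6 ends at 27, Dm7 ends at 29, Gadd9 ends at 33.
Beat 31 falls within Gadd9.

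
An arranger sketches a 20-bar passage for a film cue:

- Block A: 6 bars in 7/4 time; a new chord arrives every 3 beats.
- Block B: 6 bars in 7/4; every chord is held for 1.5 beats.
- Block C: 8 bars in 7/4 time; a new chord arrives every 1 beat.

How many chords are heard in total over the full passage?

A has 42 beats and chords last 3 each, so 14 chords.
B has 42 beats and chords last 1.5 each, so 28 chords.
C has 56 beats and chords last 1 each, so 56 chords.
Total: 14 + 28 + 56 = 98.

98 chords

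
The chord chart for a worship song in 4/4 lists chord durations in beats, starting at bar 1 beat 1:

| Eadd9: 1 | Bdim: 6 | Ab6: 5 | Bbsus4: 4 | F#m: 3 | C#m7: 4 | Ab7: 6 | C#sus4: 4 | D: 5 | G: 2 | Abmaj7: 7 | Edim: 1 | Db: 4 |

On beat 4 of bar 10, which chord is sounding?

G

Beat 4 of bar 10 is beat (10−1)×4 + 4 = 40 overall.
Running totals: Eadd9 ends at 1, Bdim ends at 7, Ab6 ends at 12, Bbsus4 ends at 16, F#m ends at 19, C#m7 ends at 23, Ab7 ends at 29, C#sus4 ends at 33, D ends at 38, G ends at 40.
Beat 40 falls within G.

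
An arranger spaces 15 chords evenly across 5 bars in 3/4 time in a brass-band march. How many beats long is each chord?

5 bars × 3 beats/bar = 15 beats total.
15 beats ÷ 15 chords = 1 beats per chord.
(That is a quarter note.)

1 beat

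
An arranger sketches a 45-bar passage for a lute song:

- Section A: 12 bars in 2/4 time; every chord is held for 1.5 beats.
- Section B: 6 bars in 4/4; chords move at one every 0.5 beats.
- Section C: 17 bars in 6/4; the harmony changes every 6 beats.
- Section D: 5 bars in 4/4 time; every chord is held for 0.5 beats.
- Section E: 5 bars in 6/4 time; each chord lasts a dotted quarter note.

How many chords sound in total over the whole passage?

141 chords

A: 12 bars × 2 beats = 24 beats; 1.5 beats/chord → 16 chords.
B: 6 bars × 4 beats = 24 beats; 0.5 beats/chord → 48 chords.
C: 17 bars × 6 beats = 102 beats; 6 beats/chord → 17 chords.
D: 5 bars × 4 beats = 20 beats; 0.5 beats/chord → 40 chords.
E: 5 bars × 6 beats = 30 beats; 1.5 beats/chord → 20 chords.
Total: 16 + 48 + 17 + 40 + 20 = 141.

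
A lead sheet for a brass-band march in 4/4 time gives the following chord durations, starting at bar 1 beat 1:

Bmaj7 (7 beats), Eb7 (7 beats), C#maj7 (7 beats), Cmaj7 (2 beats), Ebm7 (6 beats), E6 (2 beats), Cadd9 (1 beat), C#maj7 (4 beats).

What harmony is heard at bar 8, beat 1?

Ebm7

Beat 1 of bar 8 is beat (8−1)×4 + 1 = 29 overall.
Running totals: Bmaj7 ends at 7, Eb7 ends at 14, C#maj7 ends at 21, Cmaj7 ends at 23, Ebm7 ends at 29.
Beat 29 falls within Ebm7.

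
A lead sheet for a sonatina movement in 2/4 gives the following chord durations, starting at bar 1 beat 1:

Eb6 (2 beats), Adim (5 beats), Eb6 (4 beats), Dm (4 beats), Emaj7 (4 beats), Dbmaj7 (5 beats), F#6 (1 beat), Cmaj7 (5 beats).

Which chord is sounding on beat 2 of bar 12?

Dbmaj7

Beat 2 of bar 12 is beat (12−1)×2 + 2 = 24 overall.
Running totals: Eb6 ends at 2, Adim ends at 7, Eb6 ends at 11, Dm ends at 15, Emaj7 ends at 19, Dbmaj7 ends at 24.
Beat 24 falls within Dbmaj7.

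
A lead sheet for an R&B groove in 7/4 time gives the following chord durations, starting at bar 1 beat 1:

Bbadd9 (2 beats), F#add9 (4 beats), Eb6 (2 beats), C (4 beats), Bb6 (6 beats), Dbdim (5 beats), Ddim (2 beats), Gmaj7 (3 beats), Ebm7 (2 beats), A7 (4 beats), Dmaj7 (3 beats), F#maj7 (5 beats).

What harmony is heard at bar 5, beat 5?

A7

Beat 5 of bar 5 is beat (5−1)×7 + 5 = 33 overall.
Running totals: Bbadd9 ends at 2, F#add9 ends at 6, Eb6 ends at 8, C ends at 12, Bb6 ends at 18, Dbdim ends at 23, Ddim ends at 25, Gmaj7 ends at 28, Ebm7 ends at 30, A7 ends at 34.
Beat 33 falls within A7.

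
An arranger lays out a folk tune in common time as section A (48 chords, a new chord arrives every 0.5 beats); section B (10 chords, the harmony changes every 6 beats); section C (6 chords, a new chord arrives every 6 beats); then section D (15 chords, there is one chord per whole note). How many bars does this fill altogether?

45 bars

A: 48 × 0.5 = 24 beats = 6 bars.
B: 10 × 6 = 60 beats = 15 bars.
C: 6 × 6 = 36 beats = 9 bars.
D: 15 × 4 = 60 beats = 15 bars.
Total: 6 + 15 + 9 + 15 = 45 bars.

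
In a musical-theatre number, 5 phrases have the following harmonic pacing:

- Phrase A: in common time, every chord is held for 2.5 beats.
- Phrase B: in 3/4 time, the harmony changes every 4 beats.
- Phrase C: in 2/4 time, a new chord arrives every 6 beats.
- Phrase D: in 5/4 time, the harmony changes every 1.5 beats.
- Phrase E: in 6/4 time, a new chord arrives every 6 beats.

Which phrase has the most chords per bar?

Phrase D

A: each chord is 2.5 beats in 4/4, so 1.6 per bar.
B: each chord is 4 beats in 3/4, so 0.75 per bar.
C: each chord is 6 beats in 2/4, so 1/3 per bar.
D: each chord is 1.5 beats in 5/4, so 10/3 per bar.
E: each chord is 6 beats in 6/4, so 1 per bar.
Fastest is D at 10/3 chords/bar.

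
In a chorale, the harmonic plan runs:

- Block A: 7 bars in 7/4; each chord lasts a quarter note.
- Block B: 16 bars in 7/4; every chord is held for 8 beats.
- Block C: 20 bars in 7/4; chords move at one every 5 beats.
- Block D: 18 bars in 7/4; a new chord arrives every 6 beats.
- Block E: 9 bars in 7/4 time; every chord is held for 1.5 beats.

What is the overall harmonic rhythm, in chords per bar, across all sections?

A: 7 × 7 = 49 beats ÷ 1 = 49 chords.
B: 16 × 7 = 112 beats ÷ 8 = 14 chords.
C: 20 × 7 = 140 beats ÷ 5 = 28 chords.
D: 18 × 7 = 126 beats ÷ 6 = 21 chords.
E: 9 × 7 = 63 beats ÷ 1.5 = 42 chords.
Overall: 154 chords over 70 bars → 154/70 = 2.2 chords per bar.

2.2 chords per bar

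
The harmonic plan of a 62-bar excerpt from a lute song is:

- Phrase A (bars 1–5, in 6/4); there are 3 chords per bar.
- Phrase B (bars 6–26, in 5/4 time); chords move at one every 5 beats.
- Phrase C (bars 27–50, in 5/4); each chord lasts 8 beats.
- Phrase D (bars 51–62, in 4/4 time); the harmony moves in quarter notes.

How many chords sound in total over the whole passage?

99 chords

A has 30 beats and chords last 2 each, so 15 chords.
B has 105 beats and chords last 5 each, so 21 chords.
C has 120 beats and chords last 8 each, so 15 chords.
D has 48 beats and chords last 1 each, so 48 chords.
Total: 15 + 21 + 15 + 48 = 99.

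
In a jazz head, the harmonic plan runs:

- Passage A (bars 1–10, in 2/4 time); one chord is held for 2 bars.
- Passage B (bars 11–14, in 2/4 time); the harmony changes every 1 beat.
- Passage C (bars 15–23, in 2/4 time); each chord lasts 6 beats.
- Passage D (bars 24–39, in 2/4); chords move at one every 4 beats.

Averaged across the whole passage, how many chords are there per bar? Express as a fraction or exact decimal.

8/13 chords per bar

A: 10 bars of 2 beats is 20 beats; at 4 beats each that's 5 chords.
B: 4 bars of 2 beats is 8 beats; at 1 beat each that's 8 chords.
C: 9 bars of 2 beats is 18 beats; at 6 beats each that's 3 chords.
D: 16 bars of 2 beats is 32 beats; at 4 beats each that's 8 chords.
Overall: 24 chords over 39 bars → 24/39 = 8/13 chords per bar.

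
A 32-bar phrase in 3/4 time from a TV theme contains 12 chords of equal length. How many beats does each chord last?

32 bars × 3 beats/bar = 96 beats total.
96 beats ÷ 12 chords = 8 beats per chord.

8 beats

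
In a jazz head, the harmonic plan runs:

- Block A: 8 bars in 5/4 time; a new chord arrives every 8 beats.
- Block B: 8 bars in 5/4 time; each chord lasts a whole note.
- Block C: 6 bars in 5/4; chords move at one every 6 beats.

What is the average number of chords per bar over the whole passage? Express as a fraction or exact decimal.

A: 8 × 5 = 40 beats ÷ 8 = 5 chords.
B: 8 × 5 = 40 beats ÷ 4 = 10 chords.
C: 6 × 5 = 30 beats ÷ 6 = 5 chords.
Overall: 20 chords over 22 bars → 20/22 = 10/11 chords per bar.

10/11 chords per bar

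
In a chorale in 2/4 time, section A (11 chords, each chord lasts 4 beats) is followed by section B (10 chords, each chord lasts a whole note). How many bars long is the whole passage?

A: 11 × 4 = 44 beats = 22 bars.
B: 10 × 4 = 40 beats = 20 bars.
Total: 22 + 20 = 42 bars.

42 bars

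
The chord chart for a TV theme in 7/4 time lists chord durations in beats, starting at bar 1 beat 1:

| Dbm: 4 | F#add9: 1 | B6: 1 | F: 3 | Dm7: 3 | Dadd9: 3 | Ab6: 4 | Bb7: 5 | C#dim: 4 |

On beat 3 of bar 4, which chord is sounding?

Beat 3 of bar 4 is beat (4−1)×7 + 3 = 24 overall.
Running totals: Dbm ends at 4, F#add9 ends at 5, B6 ends at 6, F ends at 9, Dm7 ends at 12, Dadd9 ends at 15, Ab6 ends at 19, Bb7 ends at 24.
Beat 24 falls within Bb7.

Bb7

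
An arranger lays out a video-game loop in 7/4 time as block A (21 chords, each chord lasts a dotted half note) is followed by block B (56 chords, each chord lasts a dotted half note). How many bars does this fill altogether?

33 bars

A: 21 × 3 = 63 beats = 9 bars.
B: 56 × 3 = 168 beats = 24 bars.
Total: 9 + 24 = 33 bars.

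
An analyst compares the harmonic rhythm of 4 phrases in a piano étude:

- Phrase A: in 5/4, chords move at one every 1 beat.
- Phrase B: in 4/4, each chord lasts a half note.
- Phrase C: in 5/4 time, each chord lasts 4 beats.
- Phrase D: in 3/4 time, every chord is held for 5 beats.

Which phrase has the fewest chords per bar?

Phrase D

A: 5 beats/bar ÷ 1 beat/chord = 5 chords/bar.
B: 4 beats/bar ÷ 2 beats/chord = 2 chords/bar.
C: 5 beats/bar ÷ 4 beats/chord = 1.25 chords/bar.
D: 3 beats/bar ÷ 5 beats/chord = 0.6 chords/bar.
Slowest is D at 0.6 chords/bar.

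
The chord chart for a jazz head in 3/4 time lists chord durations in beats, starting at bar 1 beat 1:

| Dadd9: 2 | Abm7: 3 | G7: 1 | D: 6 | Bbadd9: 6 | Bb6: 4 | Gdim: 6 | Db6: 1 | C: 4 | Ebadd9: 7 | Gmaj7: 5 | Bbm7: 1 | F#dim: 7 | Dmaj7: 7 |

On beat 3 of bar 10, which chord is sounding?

C

Beat 3 of bar 10 is beat (10−1)×3 + 3 = 30 overall.
Running totals: Dadd9 ends at 2, Abm7 ends at 5, G7 ends at 6, D ends at 12, Bbadd9 ends at 18, Bb6 ends at 22, Gdim ends at 28, Db6 ends at 29, C ends at 33.
Beat 30 falls within C.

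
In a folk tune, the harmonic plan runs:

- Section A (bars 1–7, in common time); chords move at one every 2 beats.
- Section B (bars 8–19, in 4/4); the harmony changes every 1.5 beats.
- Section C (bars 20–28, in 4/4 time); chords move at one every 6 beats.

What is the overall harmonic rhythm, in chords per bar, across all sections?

13/7 chords per bar

A: 7 bars of 4 beats is 28 beats; at 2 beats each that's 14 chords.
B: 12 bars of 4 beats is 48 beats; at 1.5 beats each that's 32 chords.
C: 9 bars of 4 beats is 36 beats; at 6 beats each that's 6 chords.
Overall: 52 chords over 28 bars → 52/28 = 13/7 chords per bar.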